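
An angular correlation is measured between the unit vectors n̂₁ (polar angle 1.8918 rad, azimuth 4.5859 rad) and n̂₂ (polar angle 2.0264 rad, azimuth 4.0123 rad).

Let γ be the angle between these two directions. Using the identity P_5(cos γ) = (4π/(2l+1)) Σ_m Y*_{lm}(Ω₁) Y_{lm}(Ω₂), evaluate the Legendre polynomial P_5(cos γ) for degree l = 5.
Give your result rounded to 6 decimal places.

-0.269270

Addition theorem: P_5(cos γ) = (4π/11) Σ_m Y*_{lm}(Ω₁) Y_{lm}(Ω₂), m = −5…5:
  term(m=-5) = -0.093184+0.026150i   from Y*(Ω₁)=-0.211087-0.288030i, Y(Ω₂)=+0.095185-0.253763i
  term(m=-4) = -0.104399+0.118170i   from Y*(Ω₁)=-0.328435+0.181973i, Y(Ω₂)=+0.395735-0.140537i
  term(m=-3) = +0.000855-0.005655i   from Y*(Ω₁)=-0.011391-0.028563i, Y(Ω₂)=+0.160522+0.093939i
  term(m=-2) = +0.034989+0.077600i   from Y*(Ω₁)=-0.326947+0.084521i, Y(Ω₂)=-0.042800-0.248412i
  term(m=-1) = +0.012583+0.008129i   from Y*(Ω₁)=+0.007116+0.055960i, Y(Ω₂)=+0.171095-0.203095i
  term(m=+0) = +0.062606+0.000000i   from Y*(Ω₁)=-0.319396-0.000000i, Y(Ω₂)=-0.196012+0.000000i
  term(m=+1) = +0.012583-0.008129i   from Y*(Ω₁)=-0.007116+0.055960i, Y(Ω₂)=-0.171095-0.203095i
  term(m=+2) = +0.034989-0.077600i   from Y*(Ω₁)=-0.326947-0.084521i, Y(Ω₂)=-0.042800+0.248412i
  term(m=+3) = +0.000855+0.005655i   from Y*(Ω₁)=+0.011391-0.028563i, Y(Ω₂)=-0.160522+0.093939i
  term(m=+4) = -0.104399-0.118170i   from Y*(Ω₁)=-0.328435-0.181973i, Y(Ω₂)=+0.395735+0.140537i
  term(m=+5) = -0.093184-0.026150i   from Y*(Ω₁)=+0.211087-0.288030i, Y(Ω₂)=-0.095185-0.253763i
Σ over m = -0.235706-0.000000i; ×(4π/11) → -0.269270-0.000000i. Real part: -0.269270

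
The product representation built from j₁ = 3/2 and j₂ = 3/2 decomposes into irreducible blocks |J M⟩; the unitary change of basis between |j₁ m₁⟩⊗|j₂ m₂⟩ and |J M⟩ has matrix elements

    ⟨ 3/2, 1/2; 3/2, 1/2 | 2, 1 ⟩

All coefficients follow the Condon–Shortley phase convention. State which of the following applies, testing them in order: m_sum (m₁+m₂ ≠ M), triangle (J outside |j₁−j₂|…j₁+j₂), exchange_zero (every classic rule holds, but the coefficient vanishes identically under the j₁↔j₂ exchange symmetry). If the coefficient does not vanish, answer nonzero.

exchange_zero

m-sum: m₁+m₂ = 1/2+1/2 = 1, M = 1  ✓
triangle: |j₁−j₂| = 0 ≤ J = 2 ≤ j₁+j₂ = 3  ✓
exchange: j₁=j₂ and m₁=m₂, and (−1)^(j₁+j₂−J) = (−1)^1 = −1 forces ⟨j₁m₁;j₂m₂|JM⟩ = −⟨j₂m₂;j₁m₁|JM⟩ = −⟨j₁m₁;j₂m₂|JM⟩ ⇒ the coefficient vanishes identically
Racah sum check: Σ_k collapses to 0 ⇒ CG = 0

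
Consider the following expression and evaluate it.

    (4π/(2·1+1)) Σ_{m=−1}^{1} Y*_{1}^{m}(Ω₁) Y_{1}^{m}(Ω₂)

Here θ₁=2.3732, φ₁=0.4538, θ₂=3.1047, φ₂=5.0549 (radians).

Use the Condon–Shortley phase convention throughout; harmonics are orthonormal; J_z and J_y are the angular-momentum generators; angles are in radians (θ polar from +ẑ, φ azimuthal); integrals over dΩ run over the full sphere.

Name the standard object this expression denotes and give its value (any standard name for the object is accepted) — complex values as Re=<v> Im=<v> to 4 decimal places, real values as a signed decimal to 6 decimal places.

This sum is the spherical-harmonic addition theorem: it equals the Legendre polynomial P_l(cos γ) of the angle γ between the two directions.
Addition theorem: P_1(cos γ) = (4π/3) Σ_m Y*_{lm}(Ω₁) Y_{lm}(Ω₂), m = −1…1:
  term(m=-1) = -0.000340+0.003041i   from Y*(Ω₁)=+0.215809+0.105261i, Y(Ω₂)=+0.004280+0.012003i
  term(m=+0) = +0.171539+0.000000i   from Y*(Ω₁)=-0.351319-0.000000i, Y(Ω₂)=-0.488270+0.000000i
  term(m=+1) = -0.000340-0.003041i   from Y*(Ω₁)=-0.215809+0.105261i, Y(Ω₂)=-0.004280+0.012003i
Total Σ_m = +0.170859+0.000000i. Multiply by 4.188790: +0.715693+0.000000i. P_1(cos γ) = 0.715693

Legendre polynomial (addition theorem), +0.715693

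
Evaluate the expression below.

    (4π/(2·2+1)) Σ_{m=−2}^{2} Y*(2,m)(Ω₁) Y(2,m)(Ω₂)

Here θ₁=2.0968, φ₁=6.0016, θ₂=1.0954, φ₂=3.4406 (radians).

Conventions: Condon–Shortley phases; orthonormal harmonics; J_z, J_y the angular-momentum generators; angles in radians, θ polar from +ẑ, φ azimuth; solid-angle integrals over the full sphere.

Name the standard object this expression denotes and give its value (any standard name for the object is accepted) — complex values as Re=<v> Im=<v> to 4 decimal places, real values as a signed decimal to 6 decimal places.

Legendre polynomial (addition theorem), +0.642467

This sum is the spherical-harmonic addition theorem: it equals the Legendre polynomial P_l(cos γ) of the angle γ between the two directions.
Summing Y*_{l m}(θ₁,φ₁)·Y_{l m}(θ₂,φ₂) over m ∈ [−2, 2]; prefactor 4π/(2·2+1) = 2.513274:
  [-2]  conj(Y_{2,-2})(Ω₁) = +0.244284-0.154235i ; Y_{2,-2}(Ω₂) = +0.252364-0.171917i ; Δ = +0.035133-0.080920i
  [-1]  conj(Y_{2,-1})(Ω₁) = -0.322237+0.093214i ; Y_{2,-1}(Ω₂) = -0.300430+0.092607i ; Δ = +0.088177-0.057846i
  [+0]  conj(Y_{2,0})(Ω₁) = -0.076875-0.000000i ; Y_{2,0}(Ω₂) = -0.117186+0.000000i ; Δ = +0.009009+0.000000i
  [+1]  conj(Y_{2,1})(Ω₁) = +0.322237+0.093214i ; Y_{2,1}(Ω₂) = +0.300430+0.092607i ; Δ = +0.088177+0.057846i
  [+2]  conj(Y_{2,2})(Ω₁) = +0.244284+0.154235i ; Y_{2,2}(Ω₂) = +0.252364+0.171917i ; Δ = +0.035133+0.080920i
Σ over m = +0.255629+0.000000i; ×(4π/5) → +0.642467+0.000000i. Real part: 0.642467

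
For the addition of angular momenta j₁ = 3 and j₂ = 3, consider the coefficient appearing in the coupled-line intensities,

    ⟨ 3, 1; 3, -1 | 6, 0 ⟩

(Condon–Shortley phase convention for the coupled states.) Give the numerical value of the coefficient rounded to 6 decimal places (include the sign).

+√(75/308) ≈ +0.493464

√[13·0!6!6!/13! · 4!2!2!4!6!6!] = √(99532800/77)
  +(−1)^0/∏(0,0,2,2,4,4)! = 1/2304  (running 1/2304)
⟨..|..⟩ = √(99532800/77)·(1/2304) = +0.493464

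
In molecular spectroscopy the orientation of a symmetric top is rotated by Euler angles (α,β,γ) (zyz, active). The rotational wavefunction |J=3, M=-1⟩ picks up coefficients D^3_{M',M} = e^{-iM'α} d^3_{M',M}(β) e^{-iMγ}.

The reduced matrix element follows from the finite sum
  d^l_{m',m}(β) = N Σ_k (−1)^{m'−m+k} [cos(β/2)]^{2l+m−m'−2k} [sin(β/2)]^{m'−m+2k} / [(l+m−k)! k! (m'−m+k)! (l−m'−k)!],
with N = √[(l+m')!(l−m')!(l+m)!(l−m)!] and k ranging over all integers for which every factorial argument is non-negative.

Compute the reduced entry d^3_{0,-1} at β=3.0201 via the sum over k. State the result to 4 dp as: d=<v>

d^3_{0,-1}(β=3.0201) via the finite sum:
c=cos(3.020100/2)=0.060709, s=sin(3.020100/2)=0.998156; N=√[6·6·2·24]=41.569219
The bounds max(0,m−m')=0 and min(l+m,l−m')=2 give 3 terms
  k=0: (−1)^1·41.5692/(12)·0.0607^5·0.9982^1 = -0.000003
  k=1: (−1)^2·41.5692/(4)·0.0607^3·0.9982^3 = +0.002312
  k=2: (−1)^3·41.5692/(12)·0.0607^1·0.9982^5 = -0.208370
d^3_{0,-1}(3.0201) = -0.000003 +0.002312 -0.208370 = -0.206060

d=-0.2061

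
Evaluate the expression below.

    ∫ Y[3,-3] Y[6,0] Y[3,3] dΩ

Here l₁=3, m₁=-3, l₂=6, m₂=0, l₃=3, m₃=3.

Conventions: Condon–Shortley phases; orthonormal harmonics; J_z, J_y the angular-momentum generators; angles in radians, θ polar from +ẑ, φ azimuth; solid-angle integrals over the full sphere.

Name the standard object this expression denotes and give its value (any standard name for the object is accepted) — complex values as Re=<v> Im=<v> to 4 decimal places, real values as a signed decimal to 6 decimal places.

Gaunt coefficient, +0.011854

This is a Gaunt coefficient — the integral of a triple product of spherical harmonics over the sphere.
Rules hold: Σm=0, L=12 even, 3≤3≤9.
N = 7·13·7 = 637
Δ = 6!·0!·6!/13! = 1/12012
Racah Σ t=3..3: t=3:−1/1296 = -1/1296
⇒ 3j(3 6 3; 0 0 0)² = 100/3003, sgn +1
Racah Σ t=6..6: t=6:+1/518400 = 1/518400
⇒ 3j(3 6 3; -3 0 3)² = 1/12012, sgn +1
4πI² = N·(3j₀)²·(3jₘ)² = 25/14157
I = +1·√(0.00176591/4π) = 0.01185440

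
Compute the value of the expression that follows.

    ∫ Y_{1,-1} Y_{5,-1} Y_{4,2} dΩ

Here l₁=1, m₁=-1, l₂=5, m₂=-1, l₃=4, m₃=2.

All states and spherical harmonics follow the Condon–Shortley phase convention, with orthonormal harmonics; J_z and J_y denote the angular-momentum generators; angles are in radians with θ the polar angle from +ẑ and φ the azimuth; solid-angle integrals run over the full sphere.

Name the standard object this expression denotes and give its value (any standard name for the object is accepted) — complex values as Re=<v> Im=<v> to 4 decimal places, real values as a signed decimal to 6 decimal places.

Gaunt coefficient, -0.120286

This is a Gaunt coefficient — the integral of a triple product of spherical harmonics over the sphere.
Rules hold: Σm=0, L=10 even, 4≤4≤6.
N = 3·11·9 = 297
Δ = 2!·0!·8!/11! = 1/495
Racah Σ t=1..1: t=1:−1/576 = -1/576
⇒ 3j(1 5 4; 0 0 0)² = 5/99, sgn -1
Racah Σ t=2..2: t=2:+1/2880 = 1/2880
⇒ 3j(1 5 4; -1 -1 2)² = 2/165, sgn +1
4πI² = N·(3j₀)²·(3jₘ)² = 2/11
I = -1·√(0.181818/4π) = -0.12028562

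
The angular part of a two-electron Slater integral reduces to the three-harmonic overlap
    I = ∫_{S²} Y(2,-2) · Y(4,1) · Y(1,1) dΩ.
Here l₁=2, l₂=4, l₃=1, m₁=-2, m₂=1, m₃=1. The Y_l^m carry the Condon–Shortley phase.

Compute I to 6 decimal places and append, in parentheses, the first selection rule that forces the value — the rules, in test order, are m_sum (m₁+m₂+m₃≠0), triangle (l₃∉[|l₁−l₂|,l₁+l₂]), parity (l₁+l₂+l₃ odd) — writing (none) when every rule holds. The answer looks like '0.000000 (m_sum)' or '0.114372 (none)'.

0.000000 (triangle)

|2−4|≤1≤2+4 violated ⇒ I = 0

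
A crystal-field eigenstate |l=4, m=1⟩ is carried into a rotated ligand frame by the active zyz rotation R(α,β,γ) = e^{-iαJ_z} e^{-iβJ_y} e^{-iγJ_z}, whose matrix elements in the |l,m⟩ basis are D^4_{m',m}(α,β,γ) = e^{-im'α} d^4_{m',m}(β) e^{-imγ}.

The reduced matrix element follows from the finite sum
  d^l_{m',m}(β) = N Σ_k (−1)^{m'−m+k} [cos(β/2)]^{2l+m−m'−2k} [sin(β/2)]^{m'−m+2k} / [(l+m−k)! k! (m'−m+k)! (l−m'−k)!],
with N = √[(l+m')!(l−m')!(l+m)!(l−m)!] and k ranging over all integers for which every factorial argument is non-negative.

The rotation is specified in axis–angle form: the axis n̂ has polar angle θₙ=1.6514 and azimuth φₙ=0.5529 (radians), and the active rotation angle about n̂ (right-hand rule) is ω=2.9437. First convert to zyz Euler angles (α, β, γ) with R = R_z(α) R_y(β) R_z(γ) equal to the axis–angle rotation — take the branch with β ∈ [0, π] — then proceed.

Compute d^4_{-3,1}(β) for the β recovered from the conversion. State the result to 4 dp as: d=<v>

Axis–angle → zyz. n̂ = (sinθₙcosφₙ, sinθₙsinφₙ, cosθₙ) = (+0.848242, +0.523452, -0.080516), ω = 2.9437.
R = I cosω + sinω [n̂]ₓ + (1−cosω) n̂n̂ᵀ gives
  R = [+0.444504, +0.895193, -0.032349; +0.863533, -0.437826, -0.250238; -0.238174, +0.083297, -0.967644]
β = atan2(√(R₁₃²+R₂₃²), R₃₃) = 2.886515; α = atan2(R₂₃, R₁₃) mod 2π = 4.583828; γ = atan2(R₃₂, −R₃₁) mod 2π = 0.336435
d^4_{-3,1}(β=2.8865) via the finite sum:
With c≡cos(β/2)=0.127193 and s≡sin(β/2)=0.991878, N=[1·5040·120·6]^{1/2}=1904.940944
k: max(0,(1)−(-3))=4 … min(4+(1),4−(-3))=5
  k=4: (−1)^0·1904.9409/(144)·0.1272^4·0.9919^4 = +0.003351
  k=5: (−1)^1·1904.9409/(240)·0.1272^2·0.9919^6 = -0.122278
d^4_{-3,1}(2.8865) = +0.003351 -0.122278 = -0.118926

d=-0.1189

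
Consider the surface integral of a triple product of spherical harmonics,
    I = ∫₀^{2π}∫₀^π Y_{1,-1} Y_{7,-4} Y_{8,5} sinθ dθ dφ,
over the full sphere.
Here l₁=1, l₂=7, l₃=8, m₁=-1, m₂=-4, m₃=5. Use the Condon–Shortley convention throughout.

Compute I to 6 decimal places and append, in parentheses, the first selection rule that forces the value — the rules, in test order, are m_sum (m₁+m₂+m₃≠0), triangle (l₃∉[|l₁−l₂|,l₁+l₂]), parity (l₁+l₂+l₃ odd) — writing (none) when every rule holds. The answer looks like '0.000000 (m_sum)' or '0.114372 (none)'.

-0.270230 (none)

Checks pass: Σm=0; 16 even; l₃=8∈[6,8].
(2·1+1)(2·7+1)(2·8+1) = 765
Δ: 0! 2! 14! / 17! → 1/2040
sum: t=0:+1/25401600 = 1/25401600
3j²(1 7 8; 0 0 0) = Δ·Π!·Σ² = 8/255  (sign +1)
sum: t=0:+1/479001600 = 1/479001600
3j²(1 7 8; -1 -4 5) = Δ·Π!·Σ² = 13/340  (sign -1)
combine: 4πI² = 765·8/255·13/340 = 78/85
take √, sign -1: I = -0.27022959
No selection rule forces the value: the integral is nonzero (none).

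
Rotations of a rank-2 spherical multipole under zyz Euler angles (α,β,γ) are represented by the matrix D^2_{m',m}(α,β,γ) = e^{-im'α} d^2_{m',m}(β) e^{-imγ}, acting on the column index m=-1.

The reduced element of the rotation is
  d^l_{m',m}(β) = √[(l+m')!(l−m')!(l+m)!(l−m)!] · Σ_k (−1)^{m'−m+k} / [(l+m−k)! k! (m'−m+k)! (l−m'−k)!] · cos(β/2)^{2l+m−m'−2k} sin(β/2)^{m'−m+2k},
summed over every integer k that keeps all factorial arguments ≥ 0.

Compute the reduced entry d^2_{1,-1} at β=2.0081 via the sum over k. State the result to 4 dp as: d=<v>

d^2_{1,-1}(β=2.0081) via the finite sum:
c=cos(2.008100/2)=0.536890, s=sin(2.008100/2)=0.843652; N=√[6·1·1·6]=6.000000
k∈{0,1} keeps every argument non-negative
  k=0: (−1)^2·6.0000/(2)·0.5369^2·0.8437^2 = +0.615487
  k=1: (−1)^3·6.0000/(6)·0.5369^0·0.8437^4 = -0.506587
d^2_{1,-1}(2.0081) = +0.615487 -0.506587 = +0.108900

d=0.1089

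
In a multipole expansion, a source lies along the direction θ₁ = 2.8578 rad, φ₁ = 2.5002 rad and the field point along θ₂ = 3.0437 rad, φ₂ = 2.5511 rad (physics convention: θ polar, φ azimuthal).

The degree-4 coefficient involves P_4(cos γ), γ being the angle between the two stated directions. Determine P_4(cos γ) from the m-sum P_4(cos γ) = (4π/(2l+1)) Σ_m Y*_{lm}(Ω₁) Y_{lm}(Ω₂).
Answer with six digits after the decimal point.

0.833966

Summing Y*_{l m}(θ₁,φ₁)·Y_{l m}(θ₂,φ₂) over m ∈ [−4, 4]; prefactor 4π/(2·4+1) = 1.396263:
  m=-4: (-0.002281, -0.001482) × (-0.000029, 0.000028) = (0.000000, -0.000000)  (running Σ = (0.000000, -0.000000))
  m=-3: (-0.009128, -0.024747) × (-0.000232, 0.001140) = (0.000030, -0.000005)  (running Σ = (0.000030, -0.000005))
  m=-2: (0.040609, -0.137077) × (0.007205, 0.017537) = (0.002696, -0.000275)  (running Σ = (0.002727, -0.000280))
  m=-1: (0.351653, -0.262583) × (0.150341, 0.100769) = (0.079328, -0.004041)  (running Σ = (0.082055, -0.004321))
  m=0: (0.537301, -0.000000) × (0.806202, 0.000000) = (0.433173, 0.000000)  (running Σ = (0.515229, -0.004321))
  m=1: (-0.351653, -0.262583) × (-0.150341, 0.100769) = (0.079328, 0.004041)  (running Σ = (0.594557, -0.000280))
  m=2: (0.040609, 0.137077) × (0.007205, -0.017537) = (0.002696, 0.000275)  (running Σ = (0.597254, -0.000005))
  m=3: (0.009128, -0.024747) × (0.000232, 0.001140) = (0.000030, 0.000005)  (running Σ = (0.597284, -0.000000))
  m=4: (-0.002281, 0.001482) × (-0.000029, -0.000028) = (0.000000, 0.000000)  (running Σ = (0.597284, -0.000000))
Σ over m = (0.597284, -0.000000); ×(4π/9) → (0.833966, -0.000000). Real part: 0.833966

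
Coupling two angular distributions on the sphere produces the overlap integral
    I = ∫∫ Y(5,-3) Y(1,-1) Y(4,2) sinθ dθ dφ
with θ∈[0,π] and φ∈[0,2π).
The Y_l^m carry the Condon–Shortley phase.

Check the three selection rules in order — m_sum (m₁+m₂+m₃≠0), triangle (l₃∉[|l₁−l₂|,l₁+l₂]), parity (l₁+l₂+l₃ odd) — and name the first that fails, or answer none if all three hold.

m_sum

Σmᵢ = -2  ✗
l₃∈[|l₁−l₂|,l₁+l₂]=[4,6], have l₃=4
Σlᵢ = 10 ⇒ even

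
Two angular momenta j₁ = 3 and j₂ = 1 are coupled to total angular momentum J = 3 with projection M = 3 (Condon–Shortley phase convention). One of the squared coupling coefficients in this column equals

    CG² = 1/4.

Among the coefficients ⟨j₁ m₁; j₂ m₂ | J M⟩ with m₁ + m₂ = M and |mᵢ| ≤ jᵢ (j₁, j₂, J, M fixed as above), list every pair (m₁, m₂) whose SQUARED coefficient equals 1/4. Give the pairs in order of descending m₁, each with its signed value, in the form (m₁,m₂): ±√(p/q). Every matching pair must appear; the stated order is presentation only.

Admissible pairs with m₁+m₂ = M = 3: (2,1), (3,0)
  (m₁,m₂)=(3,0): CG² = 3/4, CG = +√(3/4)
  (m₁,m₂)=(2,1): CG² = 1/4, CG = −√(1/4)   ← matches the target
Pairs with CG² = 1/4: (2,1): −√(1/4)

(2,1): −√(1/4)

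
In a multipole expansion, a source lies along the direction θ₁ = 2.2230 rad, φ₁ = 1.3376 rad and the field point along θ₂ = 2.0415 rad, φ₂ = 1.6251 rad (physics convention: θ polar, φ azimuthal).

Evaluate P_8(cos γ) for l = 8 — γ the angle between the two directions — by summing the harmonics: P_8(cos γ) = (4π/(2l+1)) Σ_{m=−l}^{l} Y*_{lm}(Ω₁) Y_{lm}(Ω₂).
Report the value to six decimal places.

-0.085792

Term-by-term m-sum for l=8 (normalisation 4π/17 = 0.739198):
  m=-8: (-0.023833-0.078498i) × (+0.186133-0.086364i) = -0.011216-0.012553i  (running Σ = -0.011216-0.012553i)
  m=-7: (+0.250125-0.015422i) × (-0.154964-0.387838i) = -0.044742-0.094618i  (running Σ = -0.055957-0.107171i)
  m=-6: (-0.073309+0.422958i) × (-0.372668+0.125911i) = -0.025935-0.166853i  (running Σ = -0.081892-0.274024i)
  m=-5: (-0.363273-0.155655i) × (+0.004734+0.017005i) = +0.000927-0.006914i  (running Σ = -0.080965-0.280938i)
  m=-4: (+0.019514-0.026319i) × (-0.333052+0.073504i) = -0.004565+0.010200i  (running Σ = -0.085530-0.270739i)
  m=-3: (-0.220269-0.261731i) × (+0.031737+0.193086i) = +0.043546-0.050837i  (running Σ = -0.041984-0.321576i)
  m=-2: (+0.200238-0.100807i) × (-0.250174+0.027278i) = -0.047345+0.030681i  (running Σ = -0.089329-0.290895i)
  m=-1: (-0.057845-0.243540i) × (+0.013636+0.250856i) = +0.060305-0.017832i  (running Σ = -0.029024-0.308726i)
  m=0: (+0.266103-0.000000i) × (-0.218006+0.000000i) = -0.058012+0.000000i  (running Σ = -0.087036-0.308726i)
  m=1: (+0.057845-0.243540i) × (-0.013636+0.250856i) = +0.060305+0.017832i  (running Σ = -0.026732-0.290895i)
  m=2: (+0.200238+0.100807i) × (-0.250174-0.027278i) = -0.047345-0.030681i  (running Σ = -0.074076-0.321576i)
  m=3: (+0.220269-0.261731i) × (-0.031737+0.193086i) = +0.043546+0.050837i  (running Σ = -0.030530-0.270739i)
  m=4: (+0.019514+0.026319i) × (-0.333052-0.073504i) = -0.004565-0.010200i  (running Σ = -0.035095-0.280938i)
  m=5: (+0.363273-0.155655i) × (-0.004734+0.017005i) = +0.000927+0.006914i  (running Σ = -0.034168-0.274024i)
  m=6: (-0.073309-0.422958i) × (-0.372668-0.125911i) = -0.025935+0.166853i  (running Σ = -0.060103-0.107171i)
  m=7: (-0.250125-0.015422i) × (+0.154964-0.387838i) = -0.044742+0.094618i  (running Σ = -0.104845-0.012553i)
  m=8: (-0.023833+0.078498i) × (+0.186133+0.086364i) = -0.011216+0.012553i  (running Σ = -0.116060+0.000000i)
Accumulated sum -0.116060+0.000000i; after 4π/(2l+1) scaling, -0.085792+0.000000i ⇒ P_8 = -0.085792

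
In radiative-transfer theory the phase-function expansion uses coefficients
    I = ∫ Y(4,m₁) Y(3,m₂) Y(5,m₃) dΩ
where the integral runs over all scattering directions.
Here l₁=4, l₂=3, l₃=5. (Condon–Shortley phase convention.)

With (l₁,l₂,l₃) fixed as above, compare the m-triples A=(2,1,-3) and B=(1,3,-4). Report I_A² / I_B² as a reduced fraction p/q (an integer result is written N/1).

3/5

l's match ⇒ only the (l;m) 3-j factors differ between A and B.
A: triangle coeff Δ(4,3,5) = 1/180180; Σ_t [0,2]: t=0:+1/2304 t=1:−1/720 t=2:+1/5760 = -1/1280; (3j)²=27/1430 [(4 3 5; 2 1 -3)], sign=-1
B: triangle coeff Δ(4,3,5) = 1/180180; Σ_t [2,2]: t=2:+1/5760 = 1/5760; (3j)²=9/286 [(4 3 5; 1 3 -4)], sign=-1
I_A²/I_B² = (27/1430)/(9/286) = 3/5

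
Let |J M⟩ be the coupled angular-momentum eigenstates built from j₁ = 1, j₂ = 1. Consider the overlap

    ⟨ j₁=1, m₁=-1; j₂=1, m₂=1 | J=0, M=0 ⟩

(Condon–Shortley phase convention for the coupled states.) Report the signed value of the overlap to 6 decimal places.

+√(1/3) = +0.577350

triangle: 2!·0!·0!/3! = 2/6
(j±m)!: 0!·2!·2!·0!·0!·0! = 4
prefactor² = (2J+1)·Δ·N² = 4/3
  k=2: +1/(2!·0!·0!·0!·0!·0!) = 1/2
Σ = 1/2  ⇒  CG² = 4/3·(1/2)² = 1/3
CG = +√(1/3) = +0.577350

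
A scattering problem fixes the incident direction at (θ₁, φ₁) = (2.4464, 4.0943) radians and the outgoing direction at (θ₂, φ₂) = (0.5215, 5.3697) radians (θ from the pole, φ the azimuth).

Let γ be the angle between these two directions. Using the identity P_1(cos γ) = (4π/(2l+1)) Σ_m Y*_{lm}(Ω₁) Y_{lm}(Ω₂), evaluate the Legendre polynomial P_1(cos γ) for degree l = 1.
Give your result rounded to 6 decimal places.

Expand P_1 via completeness: Σ_{m} conj(Y_{1,m}) at Ω₁ times Y_{1,m} at Ω₂ —
  [-1]  conj(Y_{1,-1})(Ω₁) = (-0.128239, -0.180357) ; Y_{1,-1}(Ω₂) = (0.105163, 0.136256) ; Δ = (0.011089, -0.036440)
  [+0]  conj(Y_{1,0})(Ω₁) = (-0.375213, -0.000000) ; Y_{1,0}(Ω₂) = (0.423654, 0.000000) ; Δ = (-0.158960, -0.000000)
  [+1]  conj(Y_{1,1})(Ω₁) = (0.128239, -0.180357) ; Y_{1,1}(Ω₂) = (-0.105163, 0.136256) ; Δ = (0.011089, 0.036440)
Accumulated sum (-0.136783, 0.000000); after 4π/(2l+1) scaling, (-0.572955, 0.000000) ⇒ P_1 = -0.572955

-0.572955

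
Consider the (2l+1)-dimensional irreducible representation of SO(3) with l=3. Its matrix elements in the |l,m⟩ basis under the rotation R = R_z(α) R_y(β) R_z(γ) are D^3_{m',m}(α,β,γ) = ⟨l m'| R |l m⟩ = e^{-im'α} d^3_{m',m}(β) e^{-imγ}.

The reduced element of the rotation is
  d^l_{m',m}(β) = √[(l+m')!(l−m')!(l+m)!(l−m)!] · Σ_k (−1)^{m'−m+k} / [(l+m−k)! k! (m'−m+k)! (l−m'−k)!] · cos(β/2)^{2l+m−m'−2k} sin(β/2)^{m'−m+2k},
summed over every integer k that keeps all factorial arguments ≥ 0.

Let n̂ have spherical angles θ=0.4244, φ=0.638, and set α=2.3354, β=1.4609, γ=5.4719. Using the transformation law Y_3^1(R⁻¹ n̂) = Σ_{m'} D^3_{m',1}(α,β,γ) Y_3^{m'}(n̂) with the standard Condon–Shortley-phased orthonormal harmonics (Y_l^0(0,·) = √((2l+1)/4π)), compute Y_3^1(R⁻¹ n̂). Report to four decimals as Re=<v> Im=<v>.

Need the full column D^3_{m',1} for m'=−3..3 at α=2.3354, β=1.4609, γ=5.4719.
cos(β/2)=0.744874, sin(β/2)=0.667205
d^3_{-3,1}: single k=4 term ⇒ +0.425842;  D = +0.015538+0.425558i
d^3_{-2,1}: k∈[3..4] ⇒ +0.776348 -0.311443 = +0.464905;  D = +0.323535-0.333858i
d^3_{-1,1}: k∈[2..4] ⇒ +0.822246 -0.879615 +0.088218 = +0.030848;  D = -0.030847-0.000157i
d^3_{0,1}: k∈[1..3] ⇒ +0.529986 -1.275670 +0.341169 = -0.404515;  D = -0.278536-0.293343i
d^3_{1,1}: k∈[0..2] ⇒ +0.170804 -1.096327 +0.659711 = -0.265812;  D = -0.012404+0.265522i
d^3_{2,1}: k∈[0..1] ⇒ -0.483809 +0.776348 = +0.292539;  D = -0.220333+0.192438i
d^3_{3,1}: single k=0 term ⇒ +0.530757;  D = +0.528691+0.046789i
Y_3^{m'}(θ=0.4244,φ=0.638) and Σ D·Y over m':
  (+0.0155+0.4256i)·(-0.0098-0.0274i)  (+0.3235-0.3339i)·(+0.0459-0.1511i)  (-0.0308-0.0002i)·(+0.3370-0.2498i)  (-0.2785-0.2933i)·(+0.3918+0.0000i)  (-0.0124+0.2655i)·(-0.3370-0.2498i)  (-0.2203+0.1924i)·(+0.0459+0.1511i)  (+0.5287+0.0468i)·(+0.0098-0.0274i)
Y_3^1(R⁻¹ n̂) = -0.105856-0.300970i

Re=-0.1059 Im=-0.3010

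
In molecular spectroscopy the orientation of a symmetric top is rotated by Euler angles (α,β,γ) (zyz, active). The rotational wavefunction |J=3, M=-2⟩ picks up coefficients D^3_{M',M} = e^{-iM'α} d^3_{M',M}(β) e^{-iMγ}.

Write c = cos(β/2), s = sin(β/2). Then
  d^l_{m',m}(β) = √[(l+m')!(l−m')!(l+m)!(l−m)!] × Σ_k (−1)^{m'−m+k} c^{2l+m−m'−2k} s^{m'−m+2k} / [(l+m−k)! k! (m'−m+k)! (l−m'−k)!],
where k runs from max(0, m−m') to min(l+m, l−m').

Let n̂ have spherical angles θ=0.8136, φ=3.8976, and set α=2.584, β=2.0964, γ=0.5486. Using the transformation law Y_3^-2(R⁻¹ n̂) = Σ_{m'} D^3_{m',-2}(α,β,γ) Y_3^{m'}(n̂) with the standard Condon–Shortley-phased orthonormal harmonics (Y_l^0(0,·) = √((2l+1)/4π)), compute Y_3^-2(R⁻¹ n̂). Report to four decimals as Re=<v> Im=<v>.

Need the full column D^3_{m',-2} for m'=−3..3 at α=2.5840, β=2.0964, γ=0.5486.
cos(β/2)=0.499132, sin(β/2)=0.866526
d^3_{-3,-2}: single k=1 term ⇒ +0.065756;  D = -0.055161+0.035792i
d^3_{-2,-2}: k∈[0..1] ⇒ +0.015463 -0.233020 = -0.217557;  D = -0.217522+0.003913i
d^3_{-1,-2}: k∈[0..1] ⇒ -0.084890 +0.511706 = +0.426816;  D = -0.366170-0.219298i
d^3_{0,-2}: k∈[0..1] ⇒ +0.255261 -0.769339 = -0.514078;  D = -0.234466-0.457495i
d^3_{1,-2}: k∈[0..1] ⇒ -0.511706 +0.771123 = +0.259417;  D = +0.021764-0.258502i
d^3_{2,-2}: k∈[0..1] ⇒ +0.702307 -0.423341 = +0.278966;  D = -0.166953+0.223492i
d^3_{3,-2}: single k=0 term ⇒ -0.597309;  D = -0.556538+0.216895i
Y_3^{m'}(θ=0.8136,φ=3.8976) and Σ D·Y over m':
  (-0.0552+0.0358i)·(+0.1028+0.1228i)  (-0.2175+0.0039i)·(+0.0218-0.3701i)  (-0.3662-0.2193i)·(-0.2323+0.2190i)  (-0.2345-0.4575i)·(-0.1643+0.0000i)  (+0.0218-0.2585i)·(+0.2323+0.2190i)  (-0.1670+0.2235i)·(+0.0218+0.3701i)  (-0.5565+0.2169i)·(-0.1028+0.1228i)
Y_3^-2(R⁻¹ n̂) = +0.164135-0.079422i

Re=0.1641 Im=-0.0794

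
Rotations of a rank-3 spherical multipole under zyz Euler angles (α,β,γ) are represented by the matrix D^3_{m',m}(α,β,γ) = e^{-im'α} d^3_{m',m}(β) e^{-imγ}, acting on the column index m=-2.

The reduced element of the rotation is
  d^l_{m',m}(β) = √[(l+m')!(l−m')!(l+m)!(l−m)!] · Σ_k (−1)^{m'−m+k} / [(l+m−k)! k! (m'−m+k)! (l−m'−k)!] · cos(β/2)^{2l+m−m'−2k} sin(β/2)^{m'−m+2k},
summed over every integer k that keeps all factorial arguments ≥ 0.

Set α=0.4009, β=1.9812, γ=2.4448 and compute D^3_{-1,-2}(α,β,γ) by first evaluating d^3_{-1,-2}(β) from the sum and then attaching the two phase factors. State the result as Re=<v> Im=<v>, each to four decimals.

D^3_{-1,-2}(0.4009,1.9812,2.4448) = e^{-i·-1·0.4009}·d^3_{-1,-2}(1.9812)·e^{-i·-2·2.4448}. Compute d first:
Half-angle: c=0.548188, s=0.836355. N=√(2·24·1·120)=75.894664
The bounds max(0,m−m')=0 and min(l+m,l−m')=1 give 2 terms
  k=0: (−1)^1·75.8947/(24)·0.5482^5·0.8364^1 = -0.130930
  k=1: (−1)^2·75.8947/(12)·0.5482^3·0.8364^3 = +0.609524
d^3_{-1,-2}(1.9812) = -0.130930 +0.609524 = +0.478594
Attach z-rotation phases: D = e^{-i(-1)(0.4009)}·(+0.478594)·e^{-i(-2)(2.4448)} = +0.261524-0.400821i

Re=0.2615 Im=-0.4008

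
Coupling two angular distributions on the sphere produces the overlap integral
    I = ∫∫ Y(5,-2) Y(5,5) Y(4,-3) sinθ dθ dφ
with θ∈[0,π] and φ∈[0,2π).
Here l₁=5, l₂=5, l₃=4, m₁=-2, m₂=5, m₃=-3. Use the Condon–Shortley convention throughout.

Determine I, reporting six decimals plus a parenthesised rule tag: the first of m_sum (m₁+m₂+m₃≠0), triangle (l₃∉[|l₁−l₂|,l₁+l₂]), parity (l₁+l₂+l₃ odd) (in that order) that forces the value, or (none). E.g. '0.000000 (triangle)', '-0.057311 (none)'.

0.140629 (none)

m-sum 0 ✓  L=14 even ✓  0≤4≤10 ✓
Π(2lᵢ+1) = 11×11×9 = 1089
triangle coeff Δ(5,5,4) = 1/3153150
Σ_t [1,5]: t=1:−1/69120 t=2:+1/1728 t=3:−1/576 t=4:+1/1728 t=5:−1/69120 = -7/11520
(3j)²=2/143 [(5 5 4; 0 0 0)], sign=-1
Σ_t [6,6]: t=6:+1/103680 = 1/103680
(3j)²=7/429 [(5 5 4; -2 5 -3)], sign=-1
⇒ 4πI² = 42/169
I = (+1)√(42/169/(4π)) = 0.14062948
No selection rule forces the value: the integral is nonzero (none).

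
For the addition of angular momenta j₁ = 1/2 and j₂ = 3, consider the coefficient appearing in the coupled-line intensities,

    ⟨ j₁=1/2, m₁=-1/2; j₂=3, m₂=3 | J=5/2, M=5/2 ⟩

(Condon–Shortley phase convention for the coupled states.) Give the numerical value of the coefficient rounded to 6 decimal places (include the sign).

-0.925820  (= −√(6/7))

√[6·1!0!5!/7! · 0!1!6!0!5!0!] = √(86400/7)
  +(−1)^1/∏(1,0,0,5,0,0)! = -1/120  (running -1/120)
⟨..|..⟩ = √(86400/7)·(-1/120) = -0.925820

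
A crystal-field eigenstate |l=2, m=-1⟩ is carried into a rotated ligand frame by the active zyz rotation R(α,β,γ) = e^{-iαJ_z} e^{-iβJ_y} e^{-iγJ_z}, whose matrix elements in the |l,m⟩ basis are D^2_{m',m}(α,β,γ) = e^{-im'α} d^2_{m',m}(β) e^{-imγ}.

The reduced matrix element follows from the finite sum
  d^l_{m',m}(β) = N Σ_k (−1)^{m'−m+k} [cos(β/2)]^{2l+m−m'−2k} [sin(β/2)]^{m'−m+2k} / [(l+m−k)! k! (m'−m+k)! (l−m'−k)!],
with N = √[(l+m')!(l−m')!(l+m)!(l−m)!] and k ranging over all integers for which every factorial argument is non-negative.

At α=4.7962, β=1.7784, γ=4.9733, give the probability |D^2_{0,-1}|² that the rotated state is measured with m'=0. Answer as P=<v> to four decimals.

P=0.0610

Split into d^2_{0,-1}(β=1.7784) × two z-phases.
Half-angle: c=0.630033, s=0.776568. N=√(2·2·1·6)=4.898979
Admissible k: 0..1 (factorial args all ≥0)
  k=0: (−1)^1·4.8990/(2)·0.6300^3·0.7766^1 = -0.475714
  k=1: (−1)^2·4.8990/(2)·0.6300^1·0.7766^3 = +0.722733
d^2_{0,-1}(1.7784) = -0.475714 +0.722733 = +0.247019
|D^2_{0,-1}|² = |d^2_{0,-1}(β)|² = (+0.247019)² = 0.061018 (the z-rotation phases have unit modulus)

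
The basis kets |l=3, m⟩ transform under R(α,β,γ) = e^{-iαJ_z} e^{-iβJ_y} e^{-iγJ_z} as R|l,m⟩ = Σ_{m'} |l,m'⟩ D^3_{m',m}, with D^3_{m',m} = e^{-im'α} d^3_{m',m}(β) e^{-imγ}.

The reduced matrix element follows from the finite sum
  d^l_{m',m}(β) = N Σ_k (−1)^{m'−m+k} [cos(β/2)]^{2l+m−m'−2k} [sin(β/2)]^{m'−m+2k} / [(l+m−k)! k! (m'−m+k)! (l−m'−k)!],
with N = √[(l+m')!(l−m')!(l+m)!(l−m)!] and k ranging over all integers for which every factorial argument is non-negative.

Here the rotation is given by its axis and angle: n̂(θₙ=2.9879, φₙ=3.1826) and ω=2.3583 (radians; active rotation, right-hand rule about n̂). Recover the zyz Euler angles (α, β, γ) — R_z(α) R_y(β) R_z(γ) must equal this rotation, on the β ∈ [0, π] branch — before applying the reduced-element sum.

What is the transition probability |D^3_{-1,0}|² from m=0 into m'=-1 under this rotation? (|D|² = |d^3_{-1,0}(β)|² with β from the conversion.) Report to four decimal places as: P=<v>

P=0.1915

Axis–angle → zyz. n̂ = (sinθₙcosφₙ, sinθₙsinφₙ, cosθₙ) = (-0.152960, -0.006276, -0.988213), ω = 2.3583.
R = I cosω + sinω [n̂]ₓ + (1−cosω) n̂n̂ᵀ gives
  R = [-0.668619, +0.698939, +0.253837; -0.695659, -0.708527, +0.118528; +0.262694, -0.097334, +0.959957]
β = atan2(√(R₁₃²+R₂₃²), R₃₃) = 0.283946; α = atan2(R₂₃, R₁₃) mod 2π = 0.436855; γ = atan2(R₃₂, −R₃₁) mod 2π = 3.496433
First d^3_{-1,0}(β=0.2839), then the phase factors e^{-i(-1)α} and e^{-i(0)γ}:
Half-angle: c=0.989939, s=0.141497. N=√(2·24·6·6)=41.569219
Admissible k: 1..3 (factorial args all ≥0)
  k=1: (−1)^0·41.5692/(12)·0.9899^5·0.1415^1 = +0.465992
  k=2: (−1)^1·41.5692/(4)·0.9899^3·0.1415^3 = -0.028561
  k=3: (−1)^2·41.5692/(12)·0.9899^1·0.1415^5 = +0.000195
d^3_{-1,0}(0.2839) = +0.465992 -0.028561 +0.000195 = +0.437625
|D^3_{-1,0}|² = |d^3_{-1,0}(β)|² = (+0.437625)² = 0.191516 (the z-rotation phases have unit modulus)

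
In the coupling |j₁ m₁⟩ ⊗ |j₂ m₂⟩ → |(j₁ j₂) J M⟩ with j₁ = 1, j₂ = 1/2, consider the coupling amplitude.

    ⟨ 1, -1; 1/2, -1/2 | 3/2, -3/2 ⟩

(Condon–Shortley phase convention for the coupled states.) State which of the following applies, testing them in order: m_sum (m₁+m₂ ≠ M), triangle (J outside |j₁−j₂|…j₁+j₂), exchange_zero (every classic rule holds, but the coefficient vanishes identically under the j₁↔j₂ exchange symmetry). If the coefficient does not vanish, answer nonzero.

m-sum: m₁+m₂ = -1+(-1/2) = -3/2, M = -3/2  ✓
triangle: |j₁−j₂| = 1/2 ≤ J = 3/2 ≤ j₁+j₂ = 3/2  ✓
exchange: j₁≠j₂ or m₁≠m₂ — the exchange symmetry imposes no constraint here
value check: CG = +1 = +1.000000 ≠ 0

nonzero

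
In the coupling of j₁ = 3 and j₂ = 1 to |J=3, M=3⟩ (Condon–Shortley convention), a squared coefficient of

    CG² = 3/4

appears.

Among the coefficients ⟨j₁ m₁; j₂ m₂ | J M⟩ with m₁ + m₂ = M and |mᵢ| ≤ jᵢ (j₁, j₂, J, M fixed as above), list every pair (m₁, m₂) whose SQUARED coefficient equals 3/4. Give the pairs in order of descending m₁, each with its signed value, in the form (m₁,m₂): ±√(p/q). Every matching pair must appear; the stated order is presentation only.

(3,0): +√(3/4)

Admissible pairs with m₁+m₂ = M = 3: (2,1), (3,0)
  (m₁,m₂)=(3,0): CG² = 3/4, CG = +√(3/4)   ← matches the target
  (m₁,m₂)=(2,1): CG² = 1/4, CG = −√(1/4)
Pairs with CG² = 3/4: (3,0): +√(3/4)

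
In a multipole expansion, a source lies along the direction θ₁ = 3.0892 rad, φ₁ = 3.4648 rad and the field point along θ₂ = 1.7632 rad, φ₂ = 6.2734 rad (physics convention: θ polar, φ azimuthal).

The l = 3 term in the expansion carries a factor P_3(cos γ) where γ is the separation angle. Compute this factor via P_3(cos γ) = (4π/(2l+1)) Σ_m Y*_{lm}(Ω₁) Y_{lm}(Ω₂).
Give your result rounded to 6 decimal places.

-0.206351

Expand P_3 via completeness: Σ_{m} conj(Y_{3,m}) at Ω₁ times Y_{3,m} at Ω₂ —
  m=-3: (-0.00003 - 0.00005j) × (0.39438 + 0.01158j) = -0.00001 - 0.00002j  (running Σ = -0.00001 - 0.00002j)
  m=-2: (-0.00223 - 0.00169j) × (-0.18824 - 0.00368j) = 0.00041 + 0.00033j  (running Σ = 0.00040 + 0.00031j)
  m=-1: (-0.06397 - 0.02143j) × (-0.25921 - 0.00254j) = 0.01653 + 0.00572j  (running Σ = 0.01693 + 0.00602j)
  m=0: (-0.74022 + 0.00000j) × (0.20103 + 0.00000j) = -0.14881 + 0.00000j  (running Σ = -0.13188 + 0.00602j)
  m=1: (0.06397 - 0.02143j) × (0.25921 - 0.00254j) = 0.01653 - 0.00572j  (running Σ = -0.11535 + 0.00031j)
  m=2: (-0.00223 + 0.00169j) × (-0.18824 + 0.00368j) = 0.00041 - 0.00033j  (running Σ = -0.11493 - 0.00002j)
  m=3: (0.00003 - 0.00005j) × (-0.39438 + 0.01158j) = -0.00001 + 0.00002j  (running Σ = -0.11495 + 0.00000j)
Total Σ_m = -0.11495 + 0.00000j. Multiply by 1.795196: -0.20635 + 0.00000j. P_3(cos γ) = -0.206351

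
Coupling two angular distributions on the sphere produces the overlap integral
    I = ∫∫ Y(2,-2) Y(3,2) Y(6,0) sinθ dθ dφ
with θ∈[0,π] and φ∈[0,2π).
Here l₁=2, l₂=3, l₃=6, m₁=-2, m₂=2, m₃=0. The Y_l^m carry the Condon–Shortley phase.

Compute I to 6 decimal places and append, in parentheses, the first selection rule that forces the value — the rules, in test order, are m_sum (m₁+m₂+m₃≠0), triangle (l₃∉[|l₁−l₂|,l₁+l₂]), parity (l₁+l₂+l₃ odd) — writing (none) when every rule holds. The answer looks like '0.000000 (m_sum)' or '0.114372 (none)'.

0.000000 (triangle)

|2−3|≤6≤2+3 violated ⇒ I = 0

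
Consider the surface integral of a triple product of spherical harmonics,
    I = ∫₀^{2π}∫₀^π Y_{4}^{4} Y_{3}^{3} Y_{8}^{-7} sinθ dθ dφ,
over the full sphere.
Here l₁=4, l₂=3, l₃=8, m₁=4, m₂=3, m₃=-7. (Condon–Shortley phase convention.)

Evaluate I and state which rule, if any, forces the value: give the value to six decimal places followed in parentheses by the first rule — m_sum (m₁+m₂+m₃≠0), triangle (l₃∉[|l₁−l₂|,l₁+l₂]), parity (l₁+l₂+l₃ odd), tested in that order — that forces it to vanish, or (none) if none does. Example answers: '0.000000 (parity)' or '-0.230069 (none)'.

l₃=8 ∉ [1,7] — triangle fails ⇒ I = 0

0.000000 (triangle)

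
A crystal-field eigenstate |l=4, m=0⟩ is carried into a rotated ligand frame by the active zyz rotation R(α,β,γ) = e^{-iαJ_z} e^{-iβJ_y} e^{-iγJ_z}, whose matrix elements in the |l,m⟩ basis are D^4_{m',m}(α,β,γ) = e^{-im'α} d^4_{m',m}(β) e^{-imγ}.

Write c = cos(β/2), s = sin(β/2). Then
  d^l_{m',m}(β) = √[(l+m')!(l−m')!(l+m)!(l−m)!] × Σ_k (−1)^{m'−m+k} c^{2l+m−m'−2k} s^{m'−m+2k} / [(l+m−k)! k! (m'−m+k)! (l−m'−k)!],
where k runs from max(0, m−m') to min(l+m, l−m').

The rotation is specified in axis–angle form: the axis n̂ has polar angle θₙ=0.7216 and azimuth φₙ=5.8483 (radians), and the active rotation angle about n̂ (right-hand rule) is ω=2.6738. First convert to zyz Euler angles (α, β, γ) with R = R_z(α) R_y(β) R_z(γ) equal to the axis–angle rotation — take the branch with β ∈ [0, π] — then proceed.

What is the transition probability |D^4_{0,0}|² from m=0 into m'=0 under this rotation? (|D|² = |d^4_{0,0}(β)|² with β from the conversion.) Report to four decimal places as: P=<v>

Axis–angle → zyz. n̂ = (sinθₙcosφₙ, sinθₙsinφₙ, cosθₙ) = (+0.599098, -0.278309, +0.750750), ω = 2.6738.
R = I cosω + sinω [n̂]ₓ + (1−cosω) n̂n̂ᵀ gives
  R = [-0.213289, -0.654082, +0.725730; +0.022970, -0.745975, -0.665578; +0.976719, -0.125290, +0.174132]
β = atan2(√(R₁₃²+R₂₃²), R₃₃) = 1.395772; α = atan2(R₂₃, R₁₃) mod 2π = 5.540995; γ = atan2(R₃₂, −R₃₁) mod 2π = 3.269173
Split into d^4_{0,0}(β=1.3958) × two z-phases.
c=cos(1.395772/2)=0.766202, s=sin(1.395772/2)=0.642599; N=√[24·24·24·24]=576.000000
k: max(0,(0)−(0))=0 … min(4+(0),4−(0))=4
  k=0: (−1)^0·576.0000/(576)·0.7662^8·0.6426^0 = +0.118781
  k=1: (−1)^1·576.0000/(36)·0.7662^6·0.6426^2 = -1.336784
  k=2: (−1)^2·576.0000/(16)·0.7662^4·0.6426^4 = +2.115620
  k=3: (−1)^3·576.0000/(36)·0.7662^2·0.6426^6 = -0.661377
  k=4: (−1)^4·576.0000/(576)·0.7662^0·0.6426^8 = +0.029075
d^4_{0,0}(1.3958) = +0.118781 -1.336784 +2.115620 -0.661377 +0.029075 = +0.265315
|D^4_{0,0}|² = |d^4_{0,0}(β)|² = (+0.265315)² = 0.070392 (the z-rotation phases have unit modulus)

P=0.0704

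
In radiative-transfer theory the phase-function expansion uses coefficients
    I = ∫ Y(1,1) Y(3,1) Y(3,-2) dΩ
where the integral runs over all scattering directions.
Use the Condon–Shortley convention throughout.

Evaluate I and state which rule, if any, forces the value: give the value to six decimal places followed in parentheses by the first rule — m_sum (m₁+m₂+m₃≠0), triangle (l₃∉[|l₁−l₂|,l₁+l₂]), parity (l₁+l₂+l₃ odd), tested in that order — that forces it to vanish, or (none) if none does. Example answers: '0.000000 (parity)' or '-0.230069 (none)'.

0.000000 (parity)

L=7 odd ⇒ parity kills the (l;000) factor ⇒ I = 0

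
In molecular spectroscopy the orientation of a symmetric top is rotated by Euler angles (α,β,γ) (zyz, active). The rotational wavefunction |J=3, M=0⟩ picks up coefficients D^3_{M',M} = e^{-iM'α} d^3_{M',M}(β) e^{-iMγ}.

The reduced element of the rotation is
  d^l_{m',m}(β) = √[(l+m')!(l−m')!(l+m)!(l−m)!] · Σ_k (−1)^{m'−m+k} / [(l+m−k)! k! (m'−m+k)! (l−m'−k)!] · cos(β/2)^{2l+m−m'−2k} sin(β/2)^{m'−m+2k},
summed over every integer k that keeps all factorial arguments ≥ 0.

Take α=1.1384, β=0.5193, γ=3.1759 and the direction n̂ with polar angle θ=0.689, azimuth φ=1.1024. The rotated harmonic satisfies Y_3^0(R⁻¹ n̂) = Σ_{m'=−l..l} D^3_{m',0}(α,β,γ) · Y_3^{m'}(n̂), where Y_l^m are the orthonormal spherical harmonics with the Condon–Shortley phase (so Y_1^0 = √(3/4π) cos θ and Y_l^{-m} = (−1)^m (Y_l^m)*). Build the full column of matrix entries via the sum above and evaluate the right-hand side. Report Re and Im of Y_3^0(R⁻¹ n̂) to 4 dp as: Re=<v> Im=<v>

Need the full column D^3_{m',0} for m'=−3..3 at α=1.1384, β=0.5193, γ=3.1759.
cos(β/2)=0.966480, sin(β/2)=0.256742
d^3_{-3,0}: single k=3 term ⇒ +0.068326;  D = -0.065784-0.018462i
d^3_{-2,0}: k∈[2..3] ⇒ +0.315012 -0.022230 = +0.292782;  D = -0.189956+0.222796i
d^3_{-1,0}: k∈[1..3] ⇒ +0.749984 -0.158775 +0.003735 = +0.594944;  D = +0.249310+0.540188i
d^3_{0,0}: k∈[0..3] ⇒ +0.814999 -0.517617 +0.036527 -0.000286 = +0.333623;  D = +0.333623+0.000000i
d^3_{1,0}: k∈[0..2] ⇒ -0.749984 +0.158775 -0.003735 = -0.594944;  D = -0.249310+0.540188i
d^3_{2,0}: k∈[0..1] ⇒ +0.315012 -0.022230 = +0.292782;  D = -0.189956-0.222796i
d^3_{3,0}: single k=0 term ⇒ -0.068326;  D = +0.065784-0.018462i
Y_3^{m'}(θ=0.689,φ=1.1024) and Σ D·Y over m':
  (-0.0658-0.0185i)·(-0.1057+0.0177i)  (-0.1900+0.2228i)·(-0.1889-0.2569i)  (+0.2493+0.5402i)·(+0.1836-0.3628i)  (+0.3336+0.0000i)·(-0.0060+0.0000i)  (-0.2493+0.5402i)·(-0.1836-0.3628i)  (-0.1900-0.2228i)·(-0.1889+0.2569i)  (+0.0658-0.0185i)·(+0.1057+0.0177i)
Y_3^0(R⁻¹ n̂) = +0.682294-0.000000i

Re=0.6823 Im=0.0000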